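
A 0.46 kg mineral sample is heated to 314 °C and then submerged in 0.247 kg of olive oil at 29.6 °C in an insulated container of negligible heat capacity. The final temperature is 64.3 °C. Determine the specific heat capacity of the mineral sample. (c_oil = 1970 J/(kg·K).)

Energy conservation, ΣQ = 0:
0.46·c·(64.3 − 314) + 0.247·1970·(64.3 − 29.6) = 0
-114.86 c = -16885
c = -16885/-114.86 ≈ 147 J/(kg·K)

c ≈ 147 J/(kg·K)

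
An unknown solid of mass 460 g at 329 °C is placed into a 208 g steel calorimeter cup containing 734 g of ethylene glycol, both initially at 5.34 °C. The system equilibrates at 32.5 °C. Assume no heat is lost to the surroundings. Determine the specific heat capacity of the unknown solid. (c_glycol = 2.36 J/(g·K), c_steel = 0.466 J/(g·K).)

c ≈ 0.364 J/(g·K)

Net heat exchanged in the isolated system is zero:
460×c×(32.5 − 329) + 734×2.36×(32.5 − 5.34) + 208×0.466×(32.5 − 5.34) = 0
-136390 c = -49680
c = -49680/-136390 ≈ 0.3643 J/(g·K)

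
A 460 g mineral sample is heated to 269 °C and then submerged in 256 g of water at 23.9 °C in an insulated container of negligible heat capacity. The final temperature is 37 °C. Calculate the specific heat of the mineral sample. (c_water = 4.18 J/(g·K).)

m_s c (T_s − T_f) = m_water c_water (T_f − T_0):
460×c×(269 − 37) = 256×4.18×(37 − 23.9)
106720 c = 14018  ⇒  c ≈ 0.1314 J/(g·K)

c ≈ 0.131 J/(g·K)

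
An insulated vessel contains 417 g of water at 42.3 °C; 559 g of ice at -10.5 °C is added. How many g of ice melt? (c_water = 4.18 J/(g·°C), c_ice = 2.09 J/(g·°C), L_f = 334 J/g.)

m_melted ≈ 184 g

Water can give up m c ΔT = 417·4.18·42.3 = 73731 J before reaching 0 °C.
Warming the ice to 0 °C takes 559·2.09·10.5 = 12267 J, leaving 61464 J for melting.
Fully melting the ice requires m_ice L_f = 559·334 = 186706 J.
That's not enough to melt it all — equilibrium is at 0 °C with ice remaining.
Mass melted = 61464/334 ≈ 184 g.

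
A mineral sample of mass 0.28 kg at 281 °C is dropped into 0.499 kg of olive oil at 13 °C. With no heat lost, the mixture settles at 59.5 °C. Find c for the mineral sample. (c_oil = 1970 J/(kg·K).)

c ≈ 737 J/(kg·K)

Let T be the final temperature. ΣQ_i = 0:
0.28·c·(59.5 − 281) + 0.499·1970·(59.5 − 13) = 0
-62.02 c = -45711
c = -45711/-62.02 ≈ 737 J/(kg·K)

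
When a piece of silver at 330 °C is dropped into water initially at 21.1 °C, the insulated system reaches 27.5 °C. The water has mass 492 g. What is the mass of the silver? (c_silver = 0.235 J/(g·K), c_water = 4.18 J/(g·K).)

m ≈ 185 g

|Q_silver| = |Q_water|:
m·0.235·(330 − 27.5) = 492·4.18·(27.5 − 21.1)
71.09 m = 13162  ⇒  m ≈ 185.2 g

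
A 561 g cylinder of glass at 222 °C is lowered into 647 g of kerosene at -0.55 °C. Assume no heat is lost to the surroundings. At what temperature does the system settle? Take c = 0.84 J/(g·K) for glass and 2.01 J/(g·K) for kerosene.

T_f ≈ 58.6 °C

Heat gained plus heat lost sum to zero:
561·0.84·(T − 222) + 647·2.01·(T − (-0.55)) = 0
(471.24 + 1300.5) T = 471.24·222 + 1300.5·(-0.55)
T ≈ 58.64 °C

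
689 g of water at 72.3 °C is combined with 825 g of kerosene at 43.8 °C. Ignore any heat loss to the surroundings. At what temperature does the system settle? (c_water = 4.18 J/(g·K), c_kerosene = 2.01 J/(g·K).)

Let T be the final temperature. ΣQ_i = 0:
689×4.18×(T − 72.3) + 825×2.01×(T − 43.8) = 0
2880(T − 72.3) + 1658.2(T − 43.8) = 0
4538.3 T = 280857
T ≈ 61.89 °C

T_f ≈ 61.9 °C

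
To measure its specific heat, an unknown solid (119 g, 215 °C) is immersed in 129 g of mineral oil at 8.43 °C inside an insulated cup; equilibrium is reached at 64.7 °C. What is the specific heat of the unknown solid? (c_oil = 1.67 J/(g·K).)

Setting the total heat transfer to zero:
119×c×(64.7 − 215) + 129×1.67×(64.7 − 8.43) = 0
-17886 c = -12122
c = -12122/-17886 ≈ 0.6778 J/(g·K)

c ≈ 0.678 J/(g·K)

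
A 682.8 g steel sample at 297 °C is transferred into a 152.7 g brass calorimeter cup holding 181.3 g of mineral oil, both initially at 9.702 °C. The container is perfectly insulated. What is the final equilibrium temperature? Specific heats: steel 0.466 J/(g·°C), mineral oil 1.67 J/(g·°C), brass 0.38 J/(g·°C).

T_f ≈ 144.3 °C

Heat gained plus heat lost sum to zero:
682.8·0.466·(T − 297) + 181.3·1.67·(T − 9.702) + 152.7·0.38·(T − 9.702) = 0
678.98 T = 98001
T = 98001/678.98 ≈ 144.34 °C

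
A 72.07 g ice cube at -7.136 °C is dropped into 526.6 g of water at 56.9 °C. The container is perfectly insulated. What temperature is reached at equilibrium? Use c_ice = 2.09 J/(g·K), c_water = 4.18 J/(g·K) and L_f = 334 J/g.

T_f ≈ 40.0 °C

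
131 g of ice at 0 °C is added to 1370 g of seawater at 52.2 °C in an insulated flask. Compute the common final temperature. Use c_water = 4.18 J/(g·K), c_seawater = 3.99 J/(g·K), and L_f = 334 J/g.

T_f ≈ 40.2 °C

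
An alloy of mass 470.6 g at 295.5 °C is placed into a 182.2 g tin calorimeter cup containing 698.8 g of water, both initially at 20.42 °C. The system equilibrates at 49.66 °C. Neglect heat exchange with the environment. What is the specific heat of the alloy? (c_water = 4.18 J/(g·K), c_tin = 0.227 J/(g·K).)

Conservation of energy gives ΣQ = 0:
470.6×c×(49.66 − 295.5) + 698.8×4.18×(49.66 − 20.42) + 182.2×0.227×(49.66 − 20.42) = 0
-115692 c = -86619
c = -86619/-115692 ≈ 0.7487 J/(g·K)

c ≈ 0.749 J/(g·K)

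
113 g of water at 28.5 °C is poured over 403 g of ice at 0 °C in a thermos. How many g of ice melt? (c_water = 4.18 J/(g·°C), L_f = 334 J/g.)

Water can give up m c ΔT = 113×4.18×28.5 = 13462 J before reaching 0 °C.
To melt every bit of ice: 403×334 = 134602 J.
Since 13462 < 134602 J, not all the ice melts; equilibrium is at 0 °C.
m_melted×334 = 13462  ⇒  m_melted ≈ 40.3 g.

m_melted ≈ 40.3 g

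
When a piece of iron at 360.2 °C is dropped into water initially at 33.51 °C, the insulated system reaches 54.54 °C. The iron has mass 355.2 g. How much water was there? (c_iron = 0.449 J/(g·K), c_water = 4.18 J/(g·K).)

Net heat exchanged in the isolated system is zero:
355.2·0.449·(54.54 − 360.2) + m·4.18·(54.54 − 33.51) = 0
87.91 m = 48748
m = 48748/87.91 ≈ 554.6 g

m ≈ 555 g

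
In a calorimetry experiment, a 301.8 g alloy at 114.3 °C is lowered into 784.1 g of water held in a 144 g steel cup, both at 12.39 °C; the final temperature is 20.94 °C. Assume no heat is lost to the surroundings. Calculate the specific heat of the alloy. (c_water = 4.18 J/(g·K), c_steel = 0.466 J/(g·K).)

c ≈ 1.01 J/(g·K)

Energy conservation, ΣQ = 0:
301.8×c×(20.94 − 114.3) + 784.1×4.18×(20.94 − 12.39) + 144×0.466×(20.94 − 12.39) = 0
-28176 c = -28597
c = -28597/-28176 ≈ 1.015 J/(g·K)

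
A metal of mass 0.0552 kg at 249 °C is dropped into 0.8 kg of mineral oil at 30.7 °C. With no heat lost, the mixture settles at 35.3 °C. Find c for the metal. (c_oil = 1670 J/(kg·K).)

c ≈ 521 J/(kg·K)

m_s c (T_s − T_f) = m_oil c_oil (T_f − T_0):
0.0552·c·(249 − 35.3) = 0.8·1670·(35.3 − 30.7)
11.8 c = 6145.6  ⇒  c ≈ 521 J/(kg·K)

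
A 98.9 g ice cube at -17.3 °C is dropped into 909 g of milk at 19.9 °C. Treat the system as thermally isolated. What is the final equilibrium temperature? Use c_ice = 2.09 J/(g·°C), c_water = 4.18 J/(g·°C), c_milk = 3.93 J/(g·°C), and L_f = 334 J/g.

T_f ≈ 8.7 °C

Let T be the final temperature. ΣQ_i = 0:
warm ice to 0 °C: 98.9·2.09·(0 − (-17.3)) = 3575.9; fusion: m_ice L_f = 98.9·334 = 33033; warm the meltwater: 413.4 T; milk cools: 909·3.93·(T − 19.9) = 3572.4(T − 19.9)
3985.8 T = 71090 − 36609 = 34482
T ≈ 8.65 °C — above 0 °C, consistent with complete melting.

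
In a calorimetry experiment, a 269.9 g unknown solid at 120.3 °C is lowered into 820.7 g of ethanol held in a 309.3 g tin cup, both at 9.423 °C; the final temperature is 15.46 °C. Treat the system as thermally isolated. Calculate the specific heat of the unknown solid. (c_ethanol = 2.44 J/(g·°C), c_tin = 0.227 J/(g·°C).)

Heat gained plus heat lost sum to zero:
269.9·c·(15.46 − 120.3) + 820.7·2.44·(15.46 − 9.423) + 309.3·0.227·(15.46 − 9.423) = 0
-28296 c = -12513
c = -12513/-28296 ≈ 0.4422 J/(g·°C)

c ≈ 0.442 J/(g·°C)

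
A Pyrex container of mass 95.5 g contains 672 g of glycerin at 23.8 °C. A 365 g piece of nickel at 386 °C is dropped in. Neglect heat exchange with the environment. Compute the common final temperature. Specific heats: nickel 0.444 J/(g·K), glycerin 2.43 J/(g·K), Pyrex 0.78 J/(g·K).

T_f is the heat-capacity-weighted average of the initial temperatures:
T_f = (162.06·386 + 1633·23.8 + 74.49·23.8) / (162.06 + 1633 + 74.49)
    = 103192 / 1869.5 ≈ 55.20 °C

T_f ≈ 55.2 °C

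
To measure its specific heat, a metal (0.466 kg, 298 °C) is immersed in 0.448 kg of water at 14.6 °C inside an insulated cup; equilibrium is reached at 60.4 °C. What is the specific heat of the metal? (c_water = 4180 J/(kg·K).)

c ≈ 775 J/(kg·K)

Let T be the final temperature. ΣQ_i = 0:
0.466×c×(60.4 − 298) + 0.448×4180×(60.4 − 14.6) = 0
-110.72 c = -85767
c = -85767/-110.72 ≈ 774.6 J/(kg·K)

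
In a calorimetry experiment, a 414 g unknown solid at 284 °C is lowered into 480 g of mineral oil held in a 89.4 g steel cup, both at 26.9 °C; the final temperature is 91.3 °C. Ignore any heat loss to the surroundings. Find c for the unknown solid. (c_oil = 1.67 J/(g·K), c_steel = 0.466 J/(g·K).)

c ≈ 0.681 J/(g·K)

Taking heat into each body as positive, Σ m c ΔT = 0:
414·c·(91.3 − 284) + 480·1.67·(91.3 − 26.9) + 89.4·0.466·(91.3 − 26.9) = 0
-79778 c = -54306
c = -54306/-79778 ≈ 0.6807 J/(g·K)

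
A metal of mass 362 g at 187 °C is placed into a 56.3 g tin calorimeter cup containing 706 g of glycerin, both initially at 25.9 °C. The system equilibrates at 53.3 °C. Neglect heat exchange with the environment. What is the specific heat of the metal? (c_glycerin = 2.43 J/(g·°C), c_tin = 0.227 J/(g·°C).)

c ≈ 0.978 J/(g·°C)

Conservation of energy gives ΣQ = 0:
362·c·(53.3 − 187) + 706·2.43·(53.3 − 25.9) + 56.3·0.227·(53.3 − 25.9) = 0
-48399 c = -47357
c = -47357/-48399 ≈ 0.9785 J/(g·°C)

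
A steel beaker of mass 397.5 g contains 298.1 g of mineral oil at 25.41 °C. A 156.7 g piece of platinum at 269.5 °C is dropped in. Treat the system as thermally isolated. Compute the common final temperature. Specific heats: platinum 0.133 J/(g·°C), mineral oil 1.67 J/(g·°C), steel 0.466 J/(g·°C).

T_f ≈ 32.6 °C

T_f = Σ m_i c_i T_i / Σ m_i c_i:
T_f = (20.84·269.5 + 497.83·25.41 + 185.24·25.41) / (20.84 + 497.83 + 185.24)
    = 22973 / 703.9 ≈ 32.64 °C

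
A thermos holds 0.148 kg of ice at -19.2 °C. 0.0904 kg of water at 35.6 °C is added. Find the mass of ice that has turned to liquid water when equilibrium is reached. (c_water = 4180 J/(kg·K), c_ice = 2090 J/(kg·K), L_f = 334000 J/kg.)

m_melted ≈ 0.0225 kg

Cooling the water to 0 °C releases 0.0904·4180·35.6 = 13452 J.
Warming the ice to 0 °C takes 0.148·2090·19.2 = 5938.9 J, leaving 7513.3 J for melting.
Fully melting the ice requires m_ice L_f = 0.148·334000 = 49432 J.
That's not enough to melt it all — equilibrium is at 0 °C with ice remaining.
m_melt = 7513.3 / L_f = 0.02249 kg.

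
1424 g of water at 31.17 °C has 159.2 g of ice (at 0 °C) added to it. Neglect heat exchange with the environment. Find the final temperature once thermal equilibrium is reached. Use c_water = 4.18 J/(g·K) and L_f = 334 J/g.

T_f ≈ 20.0 °C

Let T be the final temperature. ΣQ_i = 0:
latent heat to melt: 159.2·334 = 53173
  meltwater 0→T: 159.2·4.18·T = 665.46 T
  water cools: 1424·4.18·(T − 31.17) = 5952.3(T − 31.17)
6617.8 T = 185534 − 53173 = 132361
T ≈ 20.00 °C (positive, so assuming full melt was valid).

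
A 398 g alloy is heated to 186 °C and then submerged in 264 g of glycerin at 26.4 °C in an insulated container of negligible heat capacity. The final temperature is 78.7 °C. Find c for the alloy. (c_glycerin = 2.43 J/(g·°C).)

Heat lost by the alloy = heat gained by the glycerin:
398×c×(186 − 78.7) = 264×2.43×(78.7 − 26.4)
42705 c = 33551  ⇒  c ≈ 0.7856 J/(g·°C)

c ≈ 0.786 J/(g·°C)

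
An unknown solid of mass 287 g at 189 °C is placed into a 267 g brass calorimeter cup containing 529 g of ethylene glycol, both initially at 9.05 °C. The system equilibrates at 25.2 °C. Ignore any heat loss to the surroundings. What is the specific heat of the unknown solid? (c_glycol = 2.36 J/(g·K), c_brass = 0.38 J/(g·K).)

c ≈ 0.464 J/(g·K)

Setting the total heat transfer to zero:
287×c×(25.2 − 189) + 529×2.36×(25.2 − 9.05) + 267×0.38×(25.2 − 9.05) = 0
-47011 c = -21801
c = -21801/-47011 ≈ 0.4637 J/(g·K)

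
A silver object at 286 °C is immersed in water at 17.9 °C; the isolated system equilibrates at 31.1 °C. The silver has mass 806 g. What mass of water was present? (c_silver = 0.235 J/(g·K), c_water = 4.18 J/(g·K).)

Taking heat into each body as positive, Σ m c ΔT = 0:
806×0.235×(31.1 − 286) + m×4.18×(31.1 − 17.9) = 0
55.18 m = 48281
m = 48281/55.18 ≈ 875 g

m ≈ 875 g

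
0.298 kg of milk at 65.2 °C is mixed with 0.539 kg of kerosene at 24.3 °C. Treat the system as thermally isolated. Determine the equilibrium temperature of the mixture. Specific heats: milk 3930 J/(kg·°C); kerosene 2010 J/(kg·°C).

T_f ≈ 45.5 °C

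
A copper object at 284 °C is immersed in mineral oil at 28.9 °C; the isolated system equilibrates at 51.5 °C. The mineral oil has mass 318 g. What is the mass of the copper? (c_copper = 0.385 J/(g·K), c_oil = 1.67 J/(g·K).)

m ≈ 134 g

Heat lost by the copper = heat gained by the oil:
m·0.385·(284 − 51.5) = 318·1.67·(51.5 − 28.9)
89.51 m = 12002  ⇒  m ≈ 134.1 g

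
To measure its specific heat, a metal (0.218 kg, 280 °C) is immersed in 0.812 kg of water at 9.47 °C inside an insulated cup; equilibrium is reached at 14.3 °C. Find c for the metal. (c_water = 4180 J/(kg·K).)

c ≈ 283 J/(kg·K)

Heat lost by the metal = heat gained by the water:
0.218·c·(280 − 14.3) = 0.812·4180·(14.3 − 9.47)
57.92 c = 16394  ⇒  c ≈ 283 J/(kg·K)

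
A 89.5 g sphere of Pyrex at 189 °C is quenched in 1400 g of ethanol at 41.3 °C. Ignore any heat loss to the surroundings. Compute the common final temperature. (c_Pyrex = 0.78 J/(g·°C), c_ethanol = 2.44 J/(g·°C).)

Energy conservation, ΣQ = 0:
89.5*0.78*(T − 189) + 1400*2.44*(T − 41.3) = 0
69.81(T − 189) + 3416(T − 41.3) = 0
(69.81 + 3416) T = 69.81*189 + 3416*41.3
T ≈ 44.26 °C

T_f ≈ 44.3 °C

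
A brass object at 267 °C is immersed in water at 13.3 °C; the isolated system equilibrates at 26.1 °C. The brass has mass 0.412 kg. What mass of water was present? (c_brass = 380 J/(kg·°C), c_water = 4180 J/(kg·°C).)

Heat lost by the brass = heat gained by the water:
0.412×380×(267 − 26.1) = m×4180×(26.1 − 13.3)
53504 m = 37715  ⇒  m ≈ 0.7049 kg

m ≈ 0.705 kg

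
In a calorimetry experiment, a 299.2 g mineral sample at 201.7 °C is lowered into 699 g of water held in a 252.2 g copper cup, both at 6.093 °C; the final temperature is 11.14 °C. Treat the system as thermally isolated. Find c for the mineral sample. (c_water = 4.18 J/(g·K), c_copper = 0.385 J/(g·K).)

Taking heat into each body as positive, Σ m c ΔT = 0:
299.2×c×(11.14 − 201.7) + 699×4.18×(11.14 − 6.093) + 252.2×0.385×(11.14 − 6.093) = 0
-57016 c = -15236
c = -15236/-57016 ≈ 0.2672 J/(g·K)

c ≈ 0.267 J/(g·K)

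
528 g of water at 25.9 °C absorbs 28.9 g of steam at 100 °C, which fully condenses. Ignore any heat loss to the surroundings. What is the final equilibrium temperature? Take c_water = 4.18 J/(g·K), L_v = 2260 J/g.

Energy conservation, ΣQ = 0:
condense steam: −28.9×2260 = −65314; condensate cools 100→T: 28.9×4.18×(T − 100) = 120.8(T − 100); water warms: 528×4.18×(T − 25.9) = 2207(T − 25.9)
2327.8 T = 65314 + 12080 + 57162 = 134557
T ≈ 57.80 °C, under the boiling point, so the assumption holds.

T_f ≈ 57.8 °C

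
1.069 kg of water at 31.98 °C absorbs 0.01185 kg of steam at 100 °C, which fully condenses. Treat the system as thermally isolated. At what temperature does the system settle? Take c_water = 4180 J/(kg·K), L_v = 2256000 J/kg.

T_f ≈ 38.6 °C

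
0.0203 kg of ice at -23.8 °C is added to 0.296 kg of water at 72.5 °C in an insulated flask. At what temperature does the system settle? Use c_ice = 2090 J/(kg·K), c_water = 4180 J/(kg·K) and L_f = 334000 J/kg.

T_f ≈ 62.0 °C

Energy conservation, ΣQ = 0:
warm ice to 0 °C: 0.0203×2090×(0 − (-23.8)) = 1009.8; melt ice: 0.0203×334000 = 6780.2; meltwater 0→T: 0.0203×4180×T = 84.85 T; water: 1237.3(T − 72.5)
1322.1 T = 89703 − 7790 = 81913
T ≈ 61.96 °C. Since T > 0 °C, the all-ice-melts assumption holds.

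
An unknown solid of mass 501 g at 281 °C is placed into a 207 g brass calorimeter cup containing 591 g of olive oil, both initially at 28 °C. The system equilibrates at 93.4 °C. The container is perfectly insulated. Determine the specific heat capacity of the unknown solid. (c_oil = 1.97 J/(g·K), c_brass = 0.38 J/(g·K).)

c ≈ 0.865 J/(g·K)

Taking heat into each body as positive, Σ m c ΔT = 0:
501·c·(93.4 − 281) + 591·1.97·(93.4 − 28) + 207·0.38·(93.4 − 28) = 0
-93988 c = -81288
c = -81288/-93988 ≈ 0.8649 J/(g·K)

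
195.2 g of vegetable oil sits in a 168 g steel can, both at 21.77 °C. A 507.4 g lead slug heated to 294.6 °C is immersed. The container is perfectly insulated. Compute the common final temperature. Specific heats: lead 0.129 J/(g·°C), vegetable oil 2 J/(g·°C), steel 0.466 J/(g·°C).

T_f ≈ 55.2 °C

Net heat exchanged in the isolated system is zero:
507.4*0.129*(T − 294.6) + 195.2*2*(T − 21.77) + 168*0.466*(T − 21.77) = 0
(65.45 + 390.4 + 78.29) T = 65.45*294.6 + 390.4*21.77 + 78.29*21.77
T ≈ 55.20 °C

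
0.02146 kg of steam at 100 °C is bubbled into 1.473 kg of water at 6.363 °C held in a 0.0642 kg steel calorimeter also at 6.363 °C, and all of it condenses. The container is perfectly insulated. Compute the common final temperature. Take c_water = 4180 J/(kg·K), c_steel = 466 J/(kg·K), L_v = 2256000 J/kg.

Setting the total heat transfer to zero:
steam→water at 100 °C releases m L_v = 0.02146×2256000 = 48414; condensed water 100 °C→T: 89.7(T − 100); water warms: 1.473×4180×(T − 6.363) = 6157.1(T − 6.363); steel cup: 0.0642×466×(T − 6.363) = 29.92(T − 6.363)
6276.8 T = 48414 + 8970.3 + 39368 = 96752
T ≈ 15.41 °C, under the boiling point, so the assumption holds.

T_f ≈ 15.4 °C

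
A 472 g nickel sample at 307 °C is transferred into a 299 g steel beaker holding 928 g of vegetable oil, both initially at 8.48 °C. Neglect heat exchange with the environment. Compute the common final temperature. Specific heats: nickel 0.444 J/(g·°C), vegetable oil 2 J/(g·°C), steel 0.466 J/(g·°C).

Taking heat into each body as positive, Σ m c ΔT = 0:
472·0.444·(T − 307) + 928·2·(T − 8.48) + 299·0.466·(T − 8.48) = 0
2204.9 T = 81258
T = 81258 / 2204.9 = 36.9 °C

T_f ≈ 36.9 °C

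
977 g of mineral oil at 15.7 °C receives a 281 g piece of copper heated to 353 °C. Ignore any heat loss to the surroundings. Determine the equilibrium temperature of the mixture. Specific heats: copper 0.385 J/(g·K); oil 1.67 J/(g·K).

T_f ≈ 36.7 °C

Heat gained plus heat lost sum to zero:
281×0.385×(T − 353) + 977×1.67×(T − 15.7) = 0
1739.8 T = 63805
T = 63805 / 1739.8 = 36.7 °C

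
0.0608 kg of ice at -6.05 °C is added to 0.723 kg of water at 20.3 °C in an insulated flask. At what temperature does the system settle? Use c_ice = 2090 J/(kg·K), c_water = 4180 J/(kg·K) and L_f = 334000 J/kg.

T_f ≈ 12.3 °C

Let T be the final temperature. ΣQ_i = 0:
ice -6.05→0 °C: 0.0608·2090·6.05 = 768.79
  latent heat to melt: 0.0608·334000 = 20307
  meltwater 0→T: 0.0608·4180·T = 254.14 T
  water: 3022.1(T − 20.3)
3276.3 T = 61349 − 21076 = 40273
T ≈ 12.29 °C — above 0 °C, consistent with complete melting.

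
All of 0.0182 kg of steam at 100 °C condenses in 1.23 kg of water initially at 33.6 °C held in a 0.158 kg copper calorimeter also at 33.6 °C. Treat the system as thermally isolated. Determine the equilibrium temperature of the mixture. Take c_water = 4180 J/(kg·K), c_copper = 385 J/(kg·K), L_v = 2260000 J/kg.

T_f ≈ 42.3 °C

Energy balance with sensible and latent terms:
latent heat released on condensation: 0.0182·2260000 = 41132; condensate cools 100→T: 0.0182·4180·(T − 100) = 76.08(T − 100); original water: 5141.4(T − 33.6); copper cup: 0.158·385·(T − 33.6) = 60.83(T − 33.6)
5278.3 T = 41132 + 7607.6 + 174795 = 223535
T ≈ 42.35 °C, under the boiling point, so the assumption holds.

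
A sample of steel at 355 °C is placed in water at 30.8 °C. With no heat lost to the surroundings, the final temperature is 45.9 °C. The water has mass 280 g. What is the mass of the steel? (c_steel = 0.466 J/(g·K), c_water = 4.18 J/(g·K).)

m ≈ 123 g

|Q_steel| = |Q_water|:
m×0.466×(355 − 45.9) = 280×4.18×(45.9 − 30.8)
144.04 m = 17673  ⇒  m ≈ 122.7 g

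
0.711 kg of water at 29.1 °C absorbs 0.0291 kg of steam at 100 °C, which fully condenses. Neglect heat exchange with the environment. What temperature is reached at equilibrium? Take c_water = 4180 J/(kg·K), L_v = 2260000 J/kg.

T_f ≈ 53.1 °C

Heat gained plus heat lost sum to zero:
steam→water at 100 °C releases m L_v = 0.0291·2260000 = 65766; condensed water 100 °C→T: 121.64(T − 100); original water: 2972(T − 29.1)
3093.6 T = 65766 + 12164 + 86485 = 164414
T ≈ 53.15 °C, under the boiling point, so the assumption holds.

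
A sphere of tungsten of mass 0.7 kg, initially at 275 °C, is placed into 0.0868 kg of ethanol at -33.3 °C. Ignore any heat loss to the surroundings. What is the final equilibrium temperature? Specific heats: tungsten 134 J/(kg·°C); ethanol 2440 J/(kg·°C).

Set heat shed by the hot body equal to heat absorbed by the cold body:
0.7·134·(275 − T) = 0.0868·2440·(T − (-33.3))
93.8(275 − T) = 211.79(T − (-33.3))
305.59 T = 18742  ⇒  T ≈ 61.33 °C

T_f ≈ 61.3 °C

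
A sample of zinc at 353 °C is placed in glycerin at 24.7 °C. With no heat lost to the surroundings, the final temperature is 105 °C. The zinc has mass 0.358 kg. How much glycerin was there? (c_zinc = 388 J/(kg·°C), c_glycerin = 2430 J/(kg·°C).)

Heat lost by the zinc = heat gained by the glycerin:
0.358·388·(353 − 105) = m·2430·(105 − 24.7)
195129 m = 34448  ⇒  m ≈ 0.1765 kg

m ≈ 0.177 kg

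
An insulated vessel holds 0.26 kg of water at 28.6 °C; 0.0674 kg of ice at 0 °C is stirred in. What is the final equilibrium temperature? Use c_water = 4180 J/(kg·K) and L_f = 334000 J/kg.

T_f ≈ 6.3 °C

Energy conservation, ΣQ = 0:
melt ice: 0.0674×334000 = 22512; warm the meltwater: 281.73 T; water: 1086.8(T − 28.6)
1368.5 T = 31082 − 22512 = 8570.9
T ≈ 6.26 °C. Since T > 0 °C, the all-ice-melts assumption holds.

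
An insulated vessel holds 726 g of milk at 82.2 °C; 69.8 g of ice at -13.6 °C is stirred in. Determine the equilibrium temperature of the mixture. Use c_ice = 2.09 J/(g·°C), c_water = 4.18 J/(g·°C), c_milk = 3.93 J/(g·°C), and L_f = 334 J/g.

Let T be the final temperature. ΣQ_i = 0:
warm ice to 0 °C: 69.8×2.09×(0 − (-13.6)) = 1984
  fusion: m_ice L_f = 69.8×334 = 23313
  meltwater 0→T: 69.8×4.18×T = 291.76 T
  milk: 2853.2(T − 82.2)
3144.9 T = 234531 − 25297 = 209234
T ≈ 66.53 °C. Since T > 0 °C, the all-ice-melts assumption holds.

T_f ≈ 66.5 °C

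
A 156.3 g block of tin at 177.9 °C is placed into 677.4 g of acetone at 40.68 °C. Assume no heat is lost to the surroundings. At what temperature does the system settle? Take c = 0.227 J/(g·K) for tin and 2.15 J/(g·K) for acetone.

T_f is the heat-capacity-weighted average of the initial temperatures:
T_f = (35.48*177.9 + 1456.4*40.68) / (35.48 + 1456.4)
    = 65559 / 1491.9 ≈ 43.94 °C

T_f ≈ 43.9 °C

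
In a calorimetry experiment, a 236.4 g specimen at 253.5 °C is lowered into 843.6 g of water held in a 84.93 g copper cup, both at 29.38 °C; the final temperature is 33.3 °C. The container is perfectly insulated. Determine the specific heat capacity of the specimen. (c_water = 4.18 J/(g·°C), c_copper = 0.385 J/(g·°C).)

c ≈ 0.268 J/(g·°C)

Setting the total heat transfer to zero:
236.4×c×(33.3 − 253.5) + 843.6×4.18×(33.3 − 29.38) + 84.93×0.385×(33.3 − 29.38) = 0
-52055 c = -13951
c = -13951/-52055 ≈ 0.268 J/(g·°C)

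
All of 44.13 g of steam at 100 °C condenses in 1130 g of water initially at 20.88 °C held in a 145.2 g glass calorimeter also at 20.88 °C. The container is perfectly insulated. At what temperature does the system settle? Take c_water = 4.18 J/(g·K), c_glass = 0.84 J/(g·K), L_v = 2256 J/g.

T_f ≈ 43.6 °C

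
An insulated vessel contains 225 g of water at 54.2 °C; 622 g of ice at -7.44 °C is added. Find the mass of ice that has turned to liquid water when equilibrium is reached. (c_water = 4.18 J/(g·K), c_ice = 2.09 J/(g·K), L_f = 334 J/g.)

Cooling the water to 0 °C releases 225·4.18·54.2 = 50975 J.
Warming the ice to 0 °C takes 622·2.09·7.44 = 9671.9 J, leaving 41303 J for melting.
Fully melting the ice requires m_ice L_f = 622·334 = 207748 J.
That's not enough to melt it all — equilibrium is at 0 °C with ice remaining.
Mass melted = 41303/334 ≈ 123.7 g.

m_melted ≈ 124 g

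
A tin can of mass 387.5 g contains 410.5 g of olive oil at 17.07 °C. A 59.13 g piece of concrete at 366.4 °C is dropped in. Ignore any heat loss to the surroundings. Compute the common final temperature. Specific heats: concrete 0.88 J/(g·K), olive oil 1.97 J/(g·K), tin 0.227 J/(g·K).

T_f ≈ 36.2 °C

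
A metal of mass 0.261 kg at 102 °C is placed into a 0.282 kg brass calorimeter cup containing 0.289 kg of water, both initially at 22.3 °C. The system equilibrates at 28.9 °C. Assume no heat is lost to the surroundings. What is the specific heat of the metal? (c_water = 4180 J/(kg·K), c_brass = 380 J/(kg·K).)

Conservation of energy gives ΣQ = 0:
0.261×c×(28.9 − 102) + 0.289×4180×(28.9 − 22.3) + 0.282×380×(28.9 − 22.3) = 0
-19.08 c = -8680.2
c = -8680.2/-19.08 ≈ 455 J/(kg·K)

c ≈ 455 J/(kg·K)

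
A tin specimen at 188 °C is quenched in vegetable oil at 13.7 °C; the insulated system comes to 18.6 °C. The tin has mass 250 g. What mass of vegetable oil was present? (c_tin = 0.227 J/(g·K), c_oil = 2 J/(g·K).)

Heat lost by the tin = heat gained by the oil:
250·0.227·(188 − 18.6) = m·2·(18.6 − 13.7)
9.8 m = 9613.5  ⇒  m ≈ 981 g

m ≈ 981 g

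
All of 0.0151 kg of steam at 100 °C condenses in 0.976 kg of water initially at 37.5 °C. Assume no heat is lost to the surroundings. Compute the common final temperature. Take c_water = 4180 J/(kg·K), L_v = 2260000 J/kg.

Let T be the final temperature. ΣQ_i = 0:
steam→water at 100 °C releases m L_v = 0.0151×2260000 = 34126
  condensed water 100 °C→T: 63.12(T − 100)
  water warms: 0.976×4180×(T − 37.5) = 4079.7(T − 37.5)
4142.8 T = 34126 + 6311.8 + 152988 = 193426
T ≈ 46.69 °C (< 100 °C, so full condensation is consistent).

T_f ≈ 46.7 °C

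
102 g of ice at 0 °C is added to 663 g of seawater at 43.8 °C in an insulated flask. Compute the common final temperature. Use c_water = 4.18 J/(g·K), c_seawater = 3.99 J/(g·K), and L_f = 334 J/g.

T_f ≈ 26.6 °C

Heat gained plus heat lost sum to zero:
latent heat to melt: 102·334 = 34068
  meltwater 0→T: 102·4.18·T = 426.36 T
  seawater: 2645.4(T − 43.8)
3071.7 T = 115867 − 34068 = 81799
T ≈ 26.63 °C — above 0 °C, consistent with complete melting.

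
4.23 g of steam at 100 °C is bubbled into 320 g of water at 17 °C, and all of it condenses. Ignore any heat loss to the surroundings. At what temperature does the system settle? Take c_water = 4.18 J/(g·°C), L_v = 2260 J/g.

T_f ≈ 25.1 °C

Taking heat into each body as positive, Σ m c ΔT = 0:
steam→water at 100 °C releases m L_v = 4.23·2260 = 9559.8
  condensed water 100 °C→T: 17.68(T − 100)
  original water: 1337.6(T − 17)
1355.3 T = 9559.8 + 1768.1 + 22739 = 34067
T ≈ 25.14 °C — below 100 °C, confirming all the steam condensed.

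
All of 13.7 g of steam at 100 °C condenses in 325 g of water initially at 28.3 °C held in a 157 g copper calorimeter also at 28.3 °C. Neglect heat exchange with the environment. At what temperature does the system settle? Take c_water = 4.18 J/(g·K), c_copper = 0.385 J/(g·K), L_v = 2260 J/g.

Let T be the final temperature. ΣQ_i = 0:
latent heat released on condensation: 13.7·2260 = 30962; condensate cools 100→T: 13.7·4.18·(T − 100) = 57.27(T − 100); water warms: 325·4.18·(T − 28.3) = 1358.5(T − 28.3); copper cup: 157·0.385·(T − 28.3) = 60.45(T − 28.3)
1476.2 T = 30962 + 5726.6 + 40156 = 76845
T ≈ 52.06 °C — below 100 °C, confirming all the steam condensed.

T_f ≈ 52.1 °C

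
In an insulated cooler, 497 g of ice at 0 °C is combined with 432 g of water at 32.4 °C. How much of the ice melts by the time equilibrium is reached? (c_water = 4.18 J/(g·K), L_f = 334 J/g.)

m_melted ≈ 175 g

Cooling the water to 0 °C releases 432×4.18×32.4 = 58507 J.
Melting all 497 g of ice would need 497×334 = 165998 J.
Since 58507 < 165998 J, not all the ice melts; equilibrium is at 0 °C.
m_melted×334 = 58507  ⇒  m_melted ≈ 175.2 g.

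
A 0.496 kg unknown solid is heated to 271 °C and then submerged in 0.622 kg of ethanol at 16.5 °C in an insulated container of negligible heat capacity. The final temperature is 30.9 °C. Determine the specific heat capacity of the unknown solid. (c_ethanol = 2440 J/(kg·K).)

c ≈ 184 J/(kg·K)

Setting the total heat transfer to zero:
0.496×c×(30.9 − 271) + 0.622×2440×(30.9 − 16.5) = 0
-119.09 c = -21855
c = -21855/-119.09 ≈ 183.5 J/(kg·K)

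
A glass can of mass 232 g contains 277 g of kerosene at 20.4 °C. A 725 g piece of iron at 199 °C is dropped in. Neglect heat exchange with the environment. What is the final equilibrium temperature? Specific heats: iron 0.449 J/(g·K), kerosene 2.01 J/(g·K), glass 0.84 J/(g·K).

T_f ≈ 74.4 °C

Energy conservation, ΣQ = 0:
725*0.449*(T − 199) + 277*2.01*(T − 20.4) + 232*0.84*(T − 20.4) = 0
1077.2 T = 80113
T = 80113/1077.2 ≈ 74.37 °C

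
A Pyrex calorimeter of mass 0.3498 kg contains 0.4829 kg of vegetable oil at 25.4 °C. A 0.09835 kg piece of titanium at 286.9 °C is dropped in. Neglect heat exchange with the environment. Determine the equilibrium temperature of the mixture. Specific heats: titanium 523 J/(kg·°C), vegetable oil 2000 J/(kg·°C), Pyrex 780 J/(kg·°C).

T_f ≈ 35.8 °C

T_f = Σ m_i c_i T_i / Σ m_i c_i:
T_f = (51.44·286.9 + 965.8·25.4 + 272.84·25.4) / (51.44 + 965.8 + 272.84)
    = 46219 / 1290.1 ≈ 35.83 °C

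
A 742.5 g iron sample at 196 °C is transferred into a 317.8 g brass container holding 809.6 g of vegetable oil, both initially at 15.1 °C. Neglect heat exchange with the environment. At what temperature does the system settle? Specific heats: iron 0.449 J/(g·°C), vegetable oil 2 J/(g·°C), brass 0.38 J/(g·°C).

T_f is the heat-capacity-weighted average of the initial temperatures:
T_f = (333.38×196 + 1619.2×15.1 + 120.76×15.1) / (333.38 + 1619.2 + 120.76)
    = 91616 / 2073.3 ≈ 44.19 °C

T_f ≈ 44.2 °C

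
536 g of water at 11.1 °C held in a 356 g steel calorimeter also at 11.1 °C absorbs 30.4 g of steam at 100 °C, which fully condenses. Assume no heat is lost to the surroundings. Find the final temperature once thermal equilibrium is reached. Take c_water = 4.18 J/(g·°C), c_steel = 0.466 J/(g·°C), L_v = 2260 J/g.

T_f ≈ 42.7 °C

Conservation of energy gives ΣQ = 0:
condense steam: −30.4×2260 = −68704; condensate cools 100→T: 30.4×4.18×(T − 100) = 127.07(T − 100); original water: 2240.5(T − 11.1); cup: 165.9(T − 11.1)
2533.4 T = 68704 + 12707 + 26711 = 108122
T ≈ 42.68 °C — below 100 °C, confirming all the steam condensed.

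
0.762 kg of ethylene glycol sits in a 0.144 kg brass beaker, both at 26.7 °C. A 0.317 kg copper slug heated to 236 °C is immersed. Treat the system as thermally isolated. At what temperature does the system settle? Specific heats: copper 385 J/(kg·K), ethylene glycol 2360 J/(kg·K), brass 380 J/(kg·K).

T_f = Σ m_i c_i T_i / Σ m_i c_i:
T_f = (122.05*236 + 1798.3*26.7 + 54.72*26.7) / (122.05 + 1798.3 + 54.72)
    = 78279 / 1975.1 ≈ 39.63 °C

T_f ≈ 39.6 °C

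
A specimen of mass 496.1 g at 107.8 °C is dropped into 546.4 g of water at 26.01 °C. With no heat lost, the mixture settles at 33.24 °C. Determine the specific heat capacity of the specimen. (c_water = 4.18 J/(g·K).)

c ≈ 0.446 J/(g·K)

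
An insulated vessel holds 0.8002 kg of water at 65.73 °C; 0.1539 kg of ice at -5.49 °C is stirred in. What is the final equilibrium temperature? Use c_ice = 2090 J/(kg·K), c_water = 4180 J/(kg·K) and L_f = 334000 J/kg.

T_f ≈ 41.8 °C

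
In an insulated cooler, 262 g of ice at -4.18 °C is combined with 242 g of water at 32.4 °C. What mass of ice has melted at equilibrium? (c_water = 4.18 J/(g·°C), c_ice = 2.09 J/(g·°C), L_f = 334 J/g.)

m_melted ≈ 91.3 g

Water can give up m c ΔT = 242×4.18×32.4 = 32775 J before reaching 0 °C.
Warming the ice to 0 °C takes 262×2.09×4.18 = 2288.9 J, leaving 30486 J for melting.
To melt every bit of ice: 262×334 = 87508 J.
Since 30486 < 87508 J, not all the ice melts; equilibrium is at 0 °C.
m_melt = 30486 / L_f = 91.27 g.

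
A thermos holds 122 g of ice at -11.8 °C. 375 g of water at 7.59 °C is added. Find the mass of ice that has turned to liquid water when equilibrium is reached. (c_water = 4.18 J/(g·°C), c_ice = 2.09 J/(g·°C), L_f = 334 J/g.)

Water can give up m c ΔT = 375×4.18×7.59 = 11897 J before reaching 0 °C.
Warming the ice to 0 °C takes 122×2.09×11.8 = 3008.8 J, leaving 8888.6 J for melting.
To melt every bit of ice: 122×334 = 40748 J.
That's not enough to melt it all — equilibrium is at 0 °C with ice remaining.
m_melt = 8888.6 / L_f = 26.61 g.

m_melted ≈ 26.6 g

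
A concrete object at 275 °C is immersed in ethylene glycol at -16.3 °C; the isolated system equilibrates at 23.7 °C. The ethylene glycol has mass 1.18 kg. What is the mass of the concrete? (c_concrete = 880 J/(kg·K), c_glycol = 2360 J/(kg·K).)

Setting the total heat transfer to zero:
m·880·(23.7 − 275) + 1.18·2360·(23.7 − (-16.3)) = 0
-221144 m = -111392
m = -111392/-221144 ≈ 0.5037 kg

m ≈ 0.504 kg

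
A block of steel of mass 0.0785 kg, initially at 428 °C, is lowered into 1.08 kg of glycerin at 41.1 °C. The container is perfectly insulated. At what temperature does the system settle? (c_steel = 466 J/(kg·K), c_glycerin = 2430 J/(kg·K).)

T_f ≈ 46.4 °C

Taking heat into each body as positive, Σ m c ΔT = 0:
0.0785·466·(T − 428) + 1.08·2430·(T − 41.1) = 0
36.58(T − 428) + 2624.4(T − 41.1) = 0
(36.58 + 2624.4) T = 36.58·428 + 2624.4·41.1
T ≈ 46.42 °C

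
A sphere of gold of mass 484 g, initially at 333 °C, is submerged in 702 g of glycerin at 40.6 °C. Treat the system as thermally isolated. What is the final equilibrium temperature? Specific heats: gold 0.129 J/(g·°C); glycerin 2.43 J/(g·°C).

T_f ≈ 50.9 °C

Energy conservation, ΣQ = 0:
484·0.129·(T − 333) + 702·2.43·(T − 40.6) = 0
1768.3 T = 90049
T = 90049/1768.3 ≈ 50.92 °C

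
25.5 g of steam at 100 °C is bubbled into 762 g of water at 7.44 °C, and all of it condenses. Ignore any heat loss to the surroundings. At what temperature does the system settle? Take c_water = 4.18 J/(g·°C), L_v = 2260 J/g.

T_f ≈ 27.9 °C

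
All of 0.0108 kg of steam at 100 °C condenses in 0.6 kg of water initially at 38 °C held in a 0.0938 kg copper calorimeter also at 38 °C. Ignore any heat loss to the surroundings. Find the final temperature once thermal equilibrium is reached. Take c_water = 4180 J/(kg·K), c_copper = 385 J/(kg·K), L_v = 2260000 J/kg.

T_f ≈ 48.5 °C

Setting the total heat transfer to zero:
condense steam: −0.0108·2260000 = −24408
  condensed water 100 °C→T: 45.14(T − 100)
  water warms: 0.6·4180·(T − 38) = 2508(T − 38)
  cup: 36.11(T − 38)
2589.3 T = 24408 + 4514.4 + 96676 = 125599
T ≈ 48.51 °C (< 100 °C, so full condensation is consistent).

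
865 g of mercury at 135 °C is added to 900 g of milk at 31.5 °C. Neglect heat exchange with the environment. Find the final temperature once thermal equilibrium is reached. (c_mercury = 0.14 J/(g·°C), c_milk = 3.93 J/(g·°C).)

Taking heat into each body as positive, Σ m c ΔT = 0:
865×0.14×(T − 135) + 900×3.93×(T − 31.5) = 0
3658.1 T = 127764
T = 127764/3658.1 ≈ 34.93 °C

T_f ≈ 34.9 °C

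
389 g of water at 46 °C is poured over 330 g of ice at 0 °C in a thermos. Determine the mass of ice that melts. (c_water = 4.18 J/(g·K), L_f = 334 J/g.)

m_melted ≈ 224 g

Cooling the water to 0 °C releases 389·4.18·46 = 74797 J.
To melt every bit of ice: 330·334 = 110220 J.
Since 74797 < 110220 J, not all the ice melts; equilibrium is at 0 °C.
m_melted·334 = 74797  ⇒  m_melted ≈ 223.9 g.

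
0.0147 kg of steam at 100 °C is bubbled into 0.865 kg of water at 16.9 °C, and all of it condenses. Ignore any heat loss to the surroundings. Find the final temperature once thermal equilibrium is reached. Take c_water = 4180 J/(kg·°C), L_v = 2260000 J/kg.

T_f ≈ 27.3 °C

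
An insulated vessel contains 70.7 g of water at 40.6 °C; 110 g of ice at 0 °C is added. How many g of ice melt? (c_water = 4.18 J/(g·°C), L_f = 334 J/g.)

m_melted ≈ 35.9 g

Heat available from the water dropping to 0 °C: 70.7·4.18·40.6 = 11998 J.
Fully melting the ice requires m_ice L_f = 110·334 = 36740 J.
That's not enough to melt it all — equilibrium is at 0 °C with ice remaining.
m_melt = 11998 / L_f = 35.92 g.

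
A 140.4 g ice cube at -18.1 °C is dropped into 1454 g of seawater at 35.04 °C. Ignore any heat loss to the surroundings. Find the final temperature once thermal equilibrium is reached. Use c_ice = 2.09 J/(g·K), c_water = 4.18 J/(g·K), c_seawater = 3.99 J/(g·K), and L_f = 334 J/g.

Sum of m c ΔT and latent-heat terms is zero:
warm ice to 0 °C: 140.4·2.09·(0 − (-18.1)) = 5311.2
  latent heat to melt: 140.4·334 = 46894
  warm the meltwater: 586.87 T
  seawater cools: 1454·3.99·(T − 35.04) = 5801.5(T − 35.04)
6388.3 T = 203283 − 52205 = 151078
T ≈ 23.65 °C. Since T > 0 °C, the all-ice-melts assumption holds.

T_f ≈ 23.6 °C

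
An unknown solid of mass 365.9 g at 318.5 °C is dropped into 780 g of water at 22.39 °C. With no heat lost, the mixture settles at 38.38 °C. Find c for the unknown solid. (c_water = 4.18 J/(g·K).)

Heat gained plus heat lost sum to zero:
365.9×c×(38.38 − 318.5) + 780×4.18×(38.38 − 22.39) = 0
-102496 c = -52134
c = -52134/-102496 ≈ 0.5086 J/(g·K)

c ≈ 0.509 J/(g·K)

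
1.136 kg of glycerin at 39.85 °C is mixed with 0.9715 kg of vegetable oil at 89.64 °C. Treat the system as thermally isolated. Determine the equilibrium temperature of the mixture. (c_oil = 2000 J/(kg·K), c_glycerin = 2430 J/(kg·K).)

T_f ≈ 60.4 °C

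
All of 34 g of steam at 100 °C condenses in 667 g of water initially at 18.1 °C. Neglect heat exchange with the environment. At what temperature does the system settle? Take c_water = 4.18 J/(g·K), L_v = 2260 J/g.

T_f ≈ 48.3 °C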